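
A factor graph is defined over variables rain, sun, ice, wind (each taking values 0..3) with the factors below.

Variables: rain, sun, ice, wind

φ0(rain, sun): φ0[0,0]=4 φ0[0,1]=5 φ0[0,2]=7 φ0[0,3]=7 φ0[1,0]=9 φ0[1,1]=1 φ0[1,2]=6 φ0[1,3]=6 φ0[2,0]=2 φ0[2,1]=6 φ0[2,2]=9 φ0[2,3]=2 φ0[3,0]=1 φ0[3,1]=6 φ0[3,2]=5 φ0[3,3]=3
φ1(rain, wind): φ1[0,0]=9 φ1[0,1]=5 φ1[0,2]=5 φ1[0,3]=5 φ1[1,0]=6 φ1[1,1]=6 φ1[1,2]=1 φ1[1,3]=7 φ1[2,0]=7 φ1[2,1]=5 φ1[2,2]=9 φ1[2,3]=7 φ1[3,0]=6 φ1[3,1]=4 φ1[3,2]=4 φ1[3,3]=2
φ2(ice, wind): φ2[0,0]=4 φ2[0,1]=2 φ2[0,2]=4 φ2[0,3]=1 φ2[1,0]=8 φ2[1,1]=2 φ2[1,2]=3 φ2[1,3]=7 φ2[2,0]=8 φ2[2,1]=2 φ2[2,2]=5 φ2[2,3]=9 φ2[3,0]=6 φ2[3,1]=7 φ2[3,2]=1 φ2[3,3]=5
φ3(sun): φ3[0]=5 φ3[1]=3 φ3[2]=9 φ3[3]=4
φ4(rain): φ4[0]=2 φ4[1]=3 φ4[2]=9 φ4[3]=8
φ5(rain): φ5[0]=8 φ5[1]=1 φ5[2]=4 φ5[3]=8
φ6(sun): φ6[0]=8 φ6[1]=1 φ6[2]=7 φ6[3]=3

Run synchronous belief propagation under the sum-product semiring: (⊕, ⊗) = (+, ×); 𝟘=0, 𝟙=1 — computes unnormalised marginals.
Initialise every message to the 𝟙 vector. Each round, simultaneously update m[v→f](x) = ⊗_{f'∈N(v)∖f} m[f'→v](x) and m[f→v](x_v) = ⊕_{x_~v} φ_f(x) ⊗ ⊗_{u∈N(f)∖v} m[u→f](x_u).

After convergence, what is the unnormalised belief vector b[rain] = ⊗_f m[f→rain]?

init: all messages = 𝟙 over 4 values
r1 m[φ0→rain] = [23, 22, 19, 15]
r1 m[φ0→sun] = [16, 18, 27, 18]
r1 m[φ1→rain] = [24, 20, 28, 16]
r1 m[φ1→wind] = [28, 20, 19, 21]
r1 m[φ2→ice] = [11, 20, 24, 19]
r1 m[φ2→wind] = [26, 13, 13, 22]
r1 m[φ3→sun] = [5, 3, 9, 4]
r1 m[φ4→rain] = [2, 3, 9, 8]
r1 m[φ5→rain] = [8, 1, 4, 8]
r1 m[φ6→sun] = [8, 1, 7, 3]
r1 m[rain→φ0] = [1, 1, 1, 1]
r1 m[rain→φ1] = [1, 1, 1, 1]
r1 m[rain→φ4] = [1, 1, 1, 1]
r1 m[rain→φ5] = [1, 1, 1, 1]
r1 m[sun→φ0] = [1, 1, 1, 1]
r1 m[sun→φ3] = [1, 1, 1, 1]
r1 m[sun→φ6] = [1, 1, 1, 1]
r1 m[ice→φ2] = [1, 1, 1, 1]
r1 m[wind→φ1] = [1, 1, 1, 1]
r1 m[wind→φ2] = [1, 1, 1, 1]
r2 m[φ0→rain] = [23, 22, 19, 15]
r2 m[φ0→sun] = [16, 18, 27, 18]
r2 m[φ1→rain] = [24, 20, 28, 16]
r2 m[φ1→wind] = [28, 20, 19, 21]
r2 m[φ2→ice] = [11, 20, 24, 19]
r2 m[φ2→wind] = [26, 13, 13, 22]
r2 m[φ3→sun] = [5, 3, 9, 4]
r2 m[φ4→rain] = [2, 3, 9, 8]
r2 m[φ5→rain] = [8, 1, 4, 8]
r2 m[φ6→sun] = [8, 1, 7, 3]
r2 m[rain→φ0] = [384, 60, 1008, 1024]
r2 m[rain→φ1] = [368, 66, 684, 960]
r2 m[rain→φ4] = [4416, 440, 2128, 1920]
r2 m[rain→φ5] = [1104, 1320, 4788, 1920]
r2 m[sun→φ0] = [40, 3, 63, 12]
r2 m[sun→φ3] = [128, 18, 189, 54]
r2 m[sun→φ6] = [80, 54, 243, 72]
r2 m[ice→φ2] = [1, 1, 1, 1]
r2 m[wind→φ1] = [26, 13, 13, 22]
r2 m[wind→φ2] = [28, 20, 19, 21]
r3 m[φ0→rain] = [700, 813, 689, 409]
r3 m[φ0→sun] = [5116, 14172, 17240, 8136]
r3 m[φ1→rain] = [474, 401, 518, 304]
r3 m[φ1→wind] = [14256, 9496, 11902, 9010]
r3 m[φ2→ice] = [249, 468, 548, 432]
r3 m[φ2→wind] = [26, 13, 13, 22]
r3 m[φ3→sun] = [5, 3, 9, 4]
r3 m[φ4→rain] = [2, 3, 9, 8]
r3 m[φ5→rain] = [8, 1, 4, 8]
r3 m[φ6→sun] = [8, 1, 7, 3]
r3 m[rain→φ0] = [384, 60, 1008, 1024]
r3 m[rain→φ1] = [368, 66, 684, 960]
r3 m[rain→φ4] = [4416, 440, 2128, 1920]
r3 m[rain→φ5] = [1104, 1320, 4788, 1920]
r3 m[sun→φ0] = [40, 3, 63, 12]
r3 m[sun→φ3] = [128, 18, 189, 54]
r3 m[sun→φ6] = [80, 54, 243, 72]
r3 m[ice→φ2] = [1, 1, 1, 1]
r3 m[wind→φ1] = [26, 13, 13, 22]
r3 m[wind→φ2] = [28, 20, 19, 21]
r4 m[φ0→rain] = [700, 813, 689, 409]
r4 m[φ0→sun] = [5116, 14172, 17240, 8136]
r4 m[φ1→rain] = [474, 401, 518, 304]
r4 m[φ1→wind] = [14256, 9496, 11902, 9010]
r4 m[φ2→ice] = [249, 468, 548, 432]
r4 m[φ2→wind] = [26, 13, 13, 22]
r4 m[φ3→sun] = [5, 3, 9, 4]
r4 m[φ4→rain] = [2, 3, 9, 8]
r4 m[φ5→rain] = [8, 1, 4, 8]
r4 m[φ6→sun] = [8, 1, 7, 3]
r4 m[rain→φ0] = [7584, 1203, 18648, 19456]
r4 m[rain→φ1] = [11200, 2439, 24804, 26176]
r4 m[rain→φ4] = [2654400, 326013, 1427608, 994688]
r4 m[rain→φ5] = [663600, 978039, 3212118, 994688]
r4 m[sun→φ0] = [40, 3, 63, 12]
r4 m[sun→φ3] = [40928, 14172, 120680, 24408]
r4 m[sun→φ6] = [25580, 42516, 155160, 32544]
r4 m[ice→φ2] = [1, 1, 1, 1]
r4 m[wind→φ1] = [26, 13, 13, 22]
r4 m[wind→φ2] = [14256, 9496, 11902, 9010]
r5 m[φ0→rain] = [700, 813, 689, 409]
r5 m[φ0→sun] = [97915, 267747, 325418, 155970]
r5 m[φ1→rain] = [474, 401, 518, 304]
r5 m[φ1→wind] = [446118, 299358, 386379, 299053]
r5 m[φ2→ice] = [132634, 231816, 273640, 208960]
r5 m[φ2→wind] = [26, 13, 13, 22]
r5 m[φ3→sun] = [5, 3, 9, 4]
r5 m[φ4→rain] = [2, 3, 9, 8]
r5 m[φ5→rain] = [8, 1, 4, 8]
r5 m[φ6→sun] = [8, 1, 7, 3]
r5 m[rain→φ0] = [7584, 1203, 18648, 19456]
r5 m[rain→φ1] = [11200, 2439, 24804, 26176]
r5 m[rain→φ4] = [2654400, 326013, 1427608, 994688]
r5 m[rain→φ5] = [663600, 978039, 3212118, 994688]
r5 m[sun→φ0] = [40, 3, 63, 12]
r5 m[sun→φ3] = [40928, 14172, 120680, 24408]
r5 m[sun→φ6] = [25580, 42516, 155160, 32544]
r5 m[ice→φ2] = [1, 1, 1, 1]
r5 m[wind→φ1] = [26, 13, 13, 22]
r5 m[wind→φ2] = [14256, 9496, 11902, 9010]
r6 m[φ0→rain] = [700, 813, 689, 409]
r6 m[φ0→sun] = [97915, 267747, 325418, 155970]
r6 m[φ1→rain] = [474, 401, 518, 304]
r6 m[φ1→wind] = [446118, 299358, 386379, 299053]
r6 m[φ2→ice] = [132634, 231816, 273640, 208960]
r6 m[φ2→wind] = [26, 13, 13, 22]
r6 m[φ3→sun] = [5, 3, 9, 4]
r6 m[φ4→rain] = [2, 3, 9, 8]
r6 m[φ5→rain] = [8, 1, 4, 8]
r6 m[φ6→sun] = [8, 1, 7, 3]
r6 m[rain→φ0] = [7584, 1203, 18648, 19456]
r6 m[rain→φ1] = [11200, 2439, 24804, 26176]
r6 m[rain→φ4] = [2654400, 326013, 1427608, 994688]
r6 m[rain→φ5] = [663600, 978039, 3212118, 994688]
r6 m[sun→φ0] = [40, 3, 63, 12]
r6 m[sun→φ3] = [783320, 267747, 2277926, 467910]
r6 m[sun→φ6] = [489575, 803241, 2928762, 623880]
r6 m[ice→φ2] = [1, 1, 1, 1]
r6 m[wind→φ1] = [26, 13, 13, 22]
r6 m[wind→φ2] = [446118, 299358, 386379, 299053]
r7 m[φ0→rain] = [700, 813, 689, 409]
r7 m[φ0→sun] = [97915, 267747, 325418, 155970]
r7 m[φ1→rain] = [474, 401, 518, 304]
r7 m[φ1→wind] = [446118, 299358, 386379, 299053]
r7 m[φ2→ice] = [4227757, 7420168, 8791032, 6653858]
r7 m[φ2→wind] = [26, 13, 13, 22]
r7 m[φ3→sun] = [5, 3, 9, 4]
r7 m[φ4→rain] = [2, 3, 9, 8]
r7 m[φ5→rain] = [8, 1, 4, 8]
r7 m[φ6→sun] = [8, 1, 7, 3]
r7 m[rain→φ0] = [7584, 1203, 18648, 19456]
r7 m[rain→φ1] = [11200, 2439, 24804, 26176]
r7 m[rain→φ4] = [2654400, 326013, 1427608, 994688]
r7 m[rain→φ5] = [663600, 978039, 3212118, 994688]
r7 m[sun→φ0] = [40, 3, 63, 12]
r7 m[sun→φ3] = [783320, 267747, 2277926, 467910]
r7 m[sun→φ6] = [489575, 803241, 2928762, 623880]
r7 m[ice→φ2] = [1, 1, 1, 1]
r7 m[wind→φ1] = [26, 13, 13, 22]
r7 m[wind→φ2] = [446118, 299358, 386379, 299053]
r8 m[φ0→rain] = [700, 813, 689, 409]
r8 m[φ0→sun] = [97915, 267747, 325418, 155970]
r8 m[φ1→rain] = [474, 401, 518, 304]
r8 m[φ1→wind] = [446118, 299358, 386379, 299053]
r8 m[φ2→ice] = [4227757, 7420168, 8791032, 6653858]
r8 m[φ2→wind] = [26, 13, 13, 22]
r8 m[φ3→sun] = [5, 3, 9, 4]
r8 m[φ4→rain] = [2, 3, 9, 8]
r8 m[φ5→rain] = [8, 1, 4, 8]
r8 m[φ6→sun] = [8, 1, 7, 3]
r8 m[rain→φ0] = [7584, 1203, 18648, 19456]
r8 m[rain→φ1] = [11200, 2439, 24804, 26176]
r8 m[rain→φ4] = [2654400, 326013, 1427608, 994688]
r8 m[rain→φ5] = [663600, 978039, 3212118, 994688]
r8 m[sun→φ0] = [40, 3, 63, 12]
r8 m[sun→φ3] = [783320, 267747, 2277926, 467910]
r8 m[sun→φ6] = [489575, 803241, 2928762, 623880]
r8 m[ice→φ2] = [1, 1, 1, 1]
r8 m[wind→φ1] = [26, 13, 13, 22]
r8 m[wind→φ2] = [446118, 299358, 386379, 299053]
fixed point reached at round 8
b[rain] = ⊗ incoming = [5308800, 978039, 12848472, 7957504]

b[rain] = [5308800, 978039, 12848472, 7957504]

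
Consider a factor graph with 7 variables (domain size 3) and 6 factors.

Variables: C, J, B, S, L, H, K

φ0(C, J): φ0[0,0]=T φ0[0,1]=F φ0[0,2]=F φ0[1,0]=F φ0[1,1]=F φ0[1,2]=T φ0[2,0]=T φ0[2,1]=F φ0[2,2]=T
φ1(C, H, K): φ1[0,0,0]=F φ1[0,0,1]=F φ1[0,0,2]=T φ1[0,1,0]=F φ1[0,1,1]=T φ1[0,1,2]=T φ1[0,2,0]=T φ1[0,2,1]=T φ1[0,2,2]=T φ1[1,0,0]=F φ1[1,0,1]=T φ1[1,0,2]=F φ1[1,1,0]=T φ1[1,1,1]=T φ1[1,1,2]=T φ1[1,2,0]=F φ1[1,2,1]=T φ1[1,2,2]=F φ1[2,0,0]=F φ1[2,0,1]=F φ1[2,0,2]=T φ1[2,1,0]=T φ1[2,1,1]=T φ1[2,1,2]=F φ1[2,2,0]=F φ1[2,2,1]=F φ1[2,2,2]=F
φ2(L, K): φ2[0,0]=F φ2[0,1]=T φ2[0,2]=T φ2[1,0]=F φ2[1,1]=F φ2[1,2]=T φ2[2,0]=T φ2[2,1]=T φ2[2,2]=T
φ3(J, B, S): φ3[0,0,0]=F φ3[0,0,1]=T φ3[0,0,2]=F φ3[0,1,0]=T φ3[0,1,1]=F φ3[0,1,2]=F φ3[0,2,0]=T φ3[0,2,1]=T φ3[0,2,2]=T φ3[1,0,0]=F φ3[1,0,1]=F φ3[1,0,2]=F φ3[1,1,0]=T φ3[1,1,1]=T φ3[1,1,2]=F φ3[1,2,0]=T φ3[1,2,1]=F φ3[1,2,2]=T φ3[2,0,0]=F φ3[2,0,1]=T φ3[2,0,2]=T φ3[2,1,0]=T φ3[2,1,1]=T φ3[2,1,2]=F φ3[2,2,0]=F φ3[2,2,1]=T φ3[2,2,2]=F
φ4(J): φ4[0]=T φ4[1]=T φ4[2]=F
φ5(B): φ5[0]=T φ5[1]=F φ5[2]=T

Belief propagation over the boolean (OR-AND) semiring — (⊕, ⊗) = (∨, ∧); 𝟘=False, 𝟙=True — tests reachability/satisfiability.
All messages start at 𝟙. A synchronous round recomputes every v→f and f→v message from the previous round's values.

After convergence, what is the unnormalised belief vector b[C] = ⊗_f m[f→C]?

init: all messages = 𝟙 over 3 values
r1 m[φ0→C] = [T, T, T]
r1 m[φ0→J] = [T, F, T]
r1 m[φ1→C] = [T, T, T]
r1 m[φ1→H] = [T, T, T]
r1 m[φ1→K] = [T, T, T]
r1 m[φ2→L] = [T, T, T]
r1 m[φ2→K] = [T, T, T]
r1 m[φ3→J] = [T, T, T]
r1 m[φ3→B] = [T, T, T]
r1 m[φ3→S] = [T, T, T]
r1 m[φ4→J] = [T, T, F]
r1 m[φ5→B] = [T, F, T]
r1 m[C→φ0] = [T, T, T]
r1 m[C→φ1] = [T, T, T]
r1 m[J→φ0] = [T, T, T]
r1 m[J→φ3] = [T, T, T]
r1 m[J→φ4] = [T, T, T]
r1 m[B→φ3] = [T, T, T]
r1 m[B→φ5] = [T, T, T]
r1 m[S→φ3] = [T, T, T]
r1 m[L→φ2] = [T, T, T]
r1 m[H→φ1] = [T, T, T]
r1 m[K→φ1] = [T, T, T]
r1 m[K→φ2] = [T, T, T]
r2 m[φ0→C] = [T, T, T]
r2 m[φ0→J] = [T, F, T]
r2 m[φ1→C] = [T, T, T]
r2 m[φ1→H] = [T, T, T]
r2 m[φ1→K] = [T, T, T]
r2 m[φ2→L] = [T, T, T]
r2 m[φ2→K] = [T, T, T]
r2 m[φ3→J] = [T, T, T]
r2 m[φ3→B] = [T, T, T]
r2 m[φ3→S] = [T, T, T]
r2 m[φ4→J] = [T, T, F]
r2 m[φ5→B] = [T, F, T]
r2 m[C→φ0] = [T, T, T]
r2 m[C→φ1] = [T, T, T]
r2 m[J→φ0] = [T, T, F]
r2 m[J→φ3] = [T, F, F]
r2 m[J→φ4] = [T, F, T]
r2 m[B→φ3] = [T, F, T]
r2 m[B→φ5] = [T, T, T]
r2 m[S→φ3] = [T, T, T]
r2 m[L→φ2] = [T, T, T]
r2 m[H→φ1] = [T, T, T]
r2 m[K→φ1] = [T, T, T]
r2 m[K→φ2] = [T, T, T]
r3 m[φ0→C] = [T, F, T]
r3 m[φ0→J] = [T, F, T]
r3 m[φ1→C] = [T, T, T]
r3 m[φ1→H] = [T, T, T]
r3 m[φ1→K] = [T, T, T]
r3 m[φ2→L] = [T, T, T]
r3 m[φ2→K] = [T, T, T]
r3 m[φ3→J] = [T, T, T]
r3 m[φ3→B] = [T, T, T]
r3 m[φ3→S] = [T, T, T]
r3 m[φ4→J] = [T, T, F]
r3 m[φ5→B] = [T, F, T]
r3 m[C→φ0] = [T, T, T]
r3 m[C→φ1] = [T, T, T]
r3 m[J→φ0] = [T, T, F]
r3 m[J→φ3] = [T, F, F]
r3 m[J→φ4] = [T, F, T]
r3 m[B→φ3] = [T, F, T]
r3 m[B→φ5] = [T, T, T]
r3 m[S→φ3] = [T, T, T]
r3 m[L→φ2] = [T, T, T]
r3 m[H→φ1] = [T, T, T]
r3 m[K→φ1] = [T, T, T]
r3 m[K→φ2] = [T, T, T]
r4 m[φ0→C] = [T, F, T]
r4 m[φ0→J] = [T, F, T]
r4 m[φ1→C] = [T, T, T]
r4 m[φ1→H] = [T, T, T]
r4 m[φ1→K] = [T, T, T]
r4 m[φ2→L] = [T, T, T]
r4 m[φ2→K] = [T, T, T]
r4 m[φ3→J] = [T, T, T]
r4 m[φ3→B] = [T, T, T]
r4 m[φ3→S] = [T, T, T]
r4 m[φ4→J] = [T, T, F]
r4 m[φ5→B] = [T, F, T]
r4 m[C→φ0] = [T, T, T]
r4 m[C→φ1] = [T, F, T]
r4 m[J→φ0] = [T, T, F]
r4 m[J→φ3] = [T, F, F]
r4 m[J→φ4] = [T, F, T]
r4 m[B→φ3] = [T, F, T]
r4 m[B→φ5] = [T, T, T]
r4 m[S→φ3] = [T, T, T]
r4 m[L→φ2] = [T, T, T]
r4 m[H→φ1] = [T, T, T]
r4 m[K→φ1] = [T, T, T]
r4 m[K→φ2] = [T, T, T]
r5 m[φ0→C] = [T, F, T]
r5 m[φ0→J] = [T, F, T]
r5 m[φ1→C] = [T, T, T]
r5 m[φ1→H] = [T, T, T]
r5 m[φ1→K] = [T, T, T]
r5 m[φ2→L] = [T, T, T]
r5 m[φ2→K] = [T, T, T]
r5 m[φ3→J] = [T, T, T]
r5 m[φ3→B] = [T, T, T]
r5 m[φ3→S] = [T, T, T]
r5 m[φ4→J] = [T, T, F]
r5 m[φ5→B] = [T, F, T]
r5 m[C→φ0] = [T, T, T]
r5 m[C→φ1] = [T, F, T]
r5 m[J→φ0] = [T, T, F]
r5 m[J→φ3] = [T, F, F]
r5 m[J→φ4] = [T, F, T]
r5 m[B→φ3] = [T, F, T]
r5 m[B→φ5] = [T, T, T]
r5 m[S→φ3] = [T, T, T]
r5 m[L→φ2] = [T, T, T]
r5 m[H→φ1] = [T, T, T]
r5 m[K→φ1] = [T, T, T]
r5 m[K→φ2] = [T, T, T]
fixed point reached at round 5
b[C] = ⊗ incoming = [T, F, T]

b[C] = [T, F, T]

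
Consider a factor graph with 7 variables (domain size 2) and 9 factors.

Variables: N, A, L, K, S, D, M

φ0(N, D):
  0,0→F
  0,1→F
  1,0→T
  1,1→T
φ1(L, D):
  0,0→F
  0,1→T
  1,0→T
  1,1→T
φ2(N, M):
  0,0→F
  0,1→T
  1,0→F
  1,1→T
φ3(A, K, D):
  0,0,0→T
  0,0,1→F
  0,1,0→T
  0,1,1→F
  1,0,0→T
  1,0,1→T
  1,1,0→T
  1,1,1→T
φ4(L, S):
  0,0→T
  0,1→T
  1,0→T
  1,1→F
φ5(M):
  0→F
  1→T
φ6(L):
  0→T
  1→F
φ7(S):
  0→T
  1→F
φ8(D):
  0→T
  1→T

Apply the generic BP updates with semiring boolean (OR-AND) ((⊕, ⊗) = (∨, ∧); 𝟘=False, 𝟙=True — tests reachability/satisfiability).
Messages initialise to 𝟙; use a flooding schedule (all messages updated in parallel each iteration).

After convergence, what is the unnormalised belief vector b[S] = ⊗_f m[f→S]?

init: all messages = 𝟙 over 2 values
r1 m[φ0→N] = [F, T]
r1 m[φ0→D] = [T, T]
r1 m[φ1→L] = [T, T]
r1 m[φ1→D] = [T, T]
r1 m[φ2→N] = [T, T]
r1 m[φ2→M] = [F, T]
r1 m[φ3→A] = [T, T]
r1 m[φ3→K] = [T, T]
r1 m[φ3→D] = [T, T]
r1 m[φ4→L] = [T, T]
r1 m[φ4→S] = [T, T]
r1 m[φ5→M] = [F, T]
r1 m[φ6→L] = [T, F]
r1 m[φ7→S] = [T, F]
r1 m[φ8→D] = [T, T]
r1 m[N→φ0] = [T, T]
r1 m[N→φ2] = [T, T]
r1 m[A→φ3] = [T, T]
r1 m[L→φ1] = [T, T]
r1 m[L→φ4] = [T, T]
r1 m[L→φ6] = [T, T]
r1 m[K→φ3] = [T, T]
r1 m[S→φ4] = [T, T]
r1 m[S→φ7] = [T, T]
r1 m[D→φ0] = [T, T]
r1 m[D→φ1] = [T, T]
r1 m[D→φ3] = [T, T]
r1 m[D→φ8] = [T, T]
r1 m[M→φ2] = [T, T]
r1 m[M→φ5] = [T, T]
r2 m[φ0→N] = [F, T]
r2 m[φ0→D] = [T, T]
r2 m[φ1→L] = [T, T]
r2 m[φ1→D] = [T, T]
r2 m[φ2→N] = [T, T]
r2 m[φ2→M] = [F, T]
r2 m[φ3→A] = [T, T]
r2 m[φ3→K] = [T, T]
r2 m[φ3→D] = [T, T]
r2 m[φ4→L] = [T, T]
r2 m[φ4→S] = [T, T]
r2 m[φ5→M] = [F, T]
r2 m[φ6→L] = [T, F]
r2 m[φ7→S] = [T, F]
r2 m[φ8→D] = [T, T]
r2 m[N→φ0] = [T, T]
r2 m[N→φ2] = [F, T]
r2 m[A→φ3] = [T, T]
r2 m[L→φ1] = [T, F]
r2 m[L→φ4] = [T, F]
r2 m[L→φ6] = [T, T]
r2 m[K→φ3] = [T, T]
r2 m[S→φ4] = [T, F]
r2 m[S→φ7] = [T, T]
r2 m[D→φ0] = [T, T]
r2 m[D→φ1] = [T, T]
r2 m[D→φ3] = [T, T]
r2 m[D→φ8] = [T, T]
r2 m[M→φ2] = [F, T]
r2 m[M→φ5] = [F, T]
r3 m[φ0→N] = [F, T]
r3 m[φ0→D] = [T, T]
r3 m[φ1→L] = [T, T]
r3 m[φ1→D] = [F, T]
r3 m[φ2→N] = [T, T]
r3 m[φ2→M] = [F, T]
r3 m[φ3→A] = [T, T]
r3 m[φ3→K] = [T, T]
r3 m[φ3→D] = [T, T]
r3 m[φ4→L] = [T, T]
r3 m[φ4→S] = [T, T]
r3 m[φ5→M] = [F, T]
r3 m[φ6→L] = [T, F]
r3 m[φ7→S] = [T, F]
r3 m[φ8→D] = [T, T]
r3 m[N→φ0] = [T, T]
r3 m[N→φ2] = [F, T]
r3 m[A→φ3] = [T, T]
r3 m[L→φ1] = [T, F]
r3 m[L→φ4] = [T, F]
r3 m[L→φ6] = [T, T]
r3 m[K→φ3] = [T, T]
r3 m[S→φ4] = [T, F]
r3 m[S→φ7] = [T, T]
r3 m[D→φ0] = [T, T]
r3 m[D→φ1] = [T, T]
r3 m[D→φ3] = [T, T]
r3 m[D→φ8] = [T, T]
r3 m[M→φ2] = [F, T]
r3 m[M→φ5] = [F, T]
r4 m[φ0→N] = [F, T]
r4 m[φ0→D] = [T, T]
r4 m[φ1→L] = [T, T]
r4 m[φ1→D] = [F, T]
r4 m[φ2→N] = [T, T]
r4 m[φ2→M] = [F, T]
r4 m[φ3→A] = [T, T]
r4 m[φ3→K] = [T, T]
r4 m[φ3→D] = [T, T]
r4 m[φ4→L] = [T, T]
r4 m[φ4→S] = [T, T]
r4 m[φ5→M] = [F, T]
r4 m[φ6→L] = [T, F]
r4 m[φ7→S] = [T, F]
r4 m[φ8→D] = [T, T]
r4 m[N→φ0] = [T, T]
r4 m[N→φ2] = [F, T]
r4 m[A→φ3] = [T, T]
r4 m[L→φ1] = [T, F]
r4 m[L→φ4] = [T, F]
r4 m[L→φ6] = [T, T]
r4 m[K→φ3] = [T, T]
r4 m[S→φ4] = [T, F]
r4 m[S→φ7] = [T, T]
r4 m[D→φ0] = [F, T]
r4 m[D→φ1] = [T, T]
r4 m[D→φ3] = [F, T]
r4 m[D→φ8] = [F, T]
r4 m[M→φ2] = [F, T]
r4 m[M→φ5] = [F, T]
r5 m[φ0→N] = [F, T]
r5 m[φ0→D] = [T, T]
r5 m[φ1→L] = [T, T]
r5 m[φ1→D] = [F, T]
r5 m[φ2→N] = [T, T]
r5 m[φ2→M] = [F, T]
r5 m[φ3→A] = [F, T]
r5 m[φ3→K] = [T, T]
r5 m[φ3→D] = [T, T]
r5 m[φ4→L] = [T, T]
r5 m[φ4→S] = [T, T]
r5 m[φ5→M] = [F, T]
r5 m[φ6→L] = [T, F]
r5 m[φ7→S] = [T, F]
r5 m[φ8→D] = [T, T]
r5 m[N→φ0] = [T, T]
r5 m[N→φ2] = [F, T]
r5 m[A→φ3] = [T, T]
r5 m[L→φ1] = [T, F]
r5 m[L→φ4] = [T, F]
r5 m[L→φ6] = [T, T]
r5 m[K→φ3] = [T, T]
r5 m[S→φ4] = [T, F]
r5 m[S→φ7] = [T, T]
r5 m[D→φ0] = [F, T]
r5 m[D→φ1] = [T, T]
r5 m[D→φ3] = [F, T]
r5 m[D→φ8] = [F, T]
r5 m[M→φ2] = [F, T]
r5 m[M→φ5] = [F, T]
r6 m[φ0→N] = [F, T]
r6 m[φ0→D] = [T, T]
r6 m[φ1→L] = [T, T]
r6 m[φ1→D] = [F, T]
r6 m[φ2→N] = [T, T]
r6 m[φ2→M] = [F, T]
r6 m[φ3→A] = [F, T]
r6 m[φ3→K] = [T, T]
r6 m[φ3→D] = [T, T]
r6 m[φ4→L] = [T, T]
r6 m[φ4→S] = [T, T]
r6 m[φ5→M] = [F, T]
r6 m[φ6→L] = [T, F]
r6 m[φ7→S] = [T, F]
r6 m[φ8→D] = [T, T]
r6 m[N→φ0] = [T, T]
r6 m[N→φ2] = [F, T]
r6 m[A→φ3] = [T, T]
r6 m[L→φ1] = [T, F]
r6 m[L→φ4] = [T, F]
r6 m[L→φ6] = [T, T]
r6 m[K→φ3] = [T, T]
r6 m[S→φ4] = [T, F]
r6 m[S→φ7] = [T, T]
r6 m[D→φ0] = [F, T]
r6 m[D→φ1] = [T, T]
r6 m[D→φ3] = [F, T]
r6 m[D→φ8] = [F, T]
r6 m[M→φ2] = [F, T]
r6 m[M→φ5] = [F, T]
fixed point reached at round 6
b[S] = ⊗ incoming = [T, F]

b[S] = [T, F]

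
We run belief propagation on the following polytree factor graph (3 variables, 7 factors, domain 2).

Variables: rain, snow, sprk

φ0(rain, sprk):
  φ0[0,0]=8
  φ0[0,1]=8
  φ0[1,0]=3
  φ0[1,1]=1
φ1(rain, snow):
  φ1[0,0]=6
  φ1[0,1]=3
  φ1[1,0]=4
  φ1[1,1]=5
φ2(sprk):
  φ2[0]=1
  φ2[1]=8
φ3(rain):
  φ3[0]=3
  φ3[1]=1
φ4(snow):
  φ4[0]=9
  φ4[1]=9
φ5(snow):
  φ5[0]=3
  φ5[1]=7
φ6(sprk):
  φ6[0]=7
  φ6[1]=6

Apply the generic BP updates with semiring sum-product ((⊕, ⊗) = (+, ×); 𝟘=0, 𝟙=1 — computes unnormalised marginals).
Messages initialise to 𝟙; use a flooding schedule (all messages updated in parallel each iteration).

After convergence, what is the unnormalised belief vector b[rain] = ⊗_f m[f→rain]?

b[rain] = [463320, 29187]

init: all messages = 𝟙 over 2 values
r1 m[φ0→rain] = [16, 4]
r1 m[φ0→sprk] = [11, 9]
r1 m[φ1→rain] = [9, 9]
r1 m[φ1→snow] = [10, 8]
r1 m[φ2→sprk] = [1, 8]
r1 m[φ3→rain] = [3, 1]
r1 m[φ4→snow] = [9, 9]
r1 m[φ5→snow] = [3, 7]
r1 m[φ6→sprk] = [7, 6]
r1 m[rain→φ0] = [1, 1]
r1 m[rain→φ1] = [1, 1]
r1 m[rain→φ3] = [1, 1]
r1 m[snow→φ1] = [1, 1]
r1 m[snow→φ4] = [1, 1]
r1 m[snow→φ5] = [1, 1]
r1 m[sprk→φ0] = [1, 1]
r1 m[sprk→φ2] = [1, 1]
r1 m[sprk→φ6] = [1, 1]
r2 m[φ0→rain] = [16, 4]
r2 m[φ0→sprk] = [11, 9]
r2 m[φ1→rain] = [9, 9]
r2 m[φ1→snow] = [10, 8]
r2 m[φ2→sprk] = [1, 8]
r2 m[φ3→rain] = [3, 1]
r2 m[φ4→snow] = [9, 9]
r2 m[φ5→snow] = [3, 7]
r2 m[φ6→sprk] = [7, 6]
r2 m[rain→φ0] = [27, 9]
r2 m[rain→φ1] = [48, 4]
r2 m[rain→φ3] = [144, 36]
r2 m[snow→φ1] = [27, 63]
r2 m[snow→φ4] = [30, 56]
r2 m[snow→φ5] = [90, 72]
r2 m[sprk→φ0] = [7, 48]
r2 m[sprk→φ2] = [77, 54]
r2 m[sprk→φ6] = [11, 72]
r3 m[φ0→rain] = [440, 69]
r3 m[φ0→sprk] = [243, 225]
r3 m[φ1→rain] = [351, 423]
r3 m[φ1→snow] = [304, 164]
r3 m[φ2→sprk] = [1, 8]
r3 m[φ3→rain] = [3, 1]
r3 m[φ4→snow] = [9, 9]
r3 m[φ5→snow] = [3, 7]
r3 m[φ6→sprk] = [7, 6]
r3 m[rain→φ0] = [27, 9]
r3 m[rain→φ1] = [48, 4]
r3 m[rain→φ3] = [144, 36]
r3 m[snow→φ1] = [27, 63]
r3 m[snow→φ4] = [30, 56]
r3 m[snow→φ5] = [90, 72]
r3 m[sprk→φ0] = [7, 48]
r3 m[sprk→φ2] = [77, 54]
r3 m[sprk→φ6] = [11, 72]
r4 m[φ0→rain] = [440, 69]
r4 m[φ0→sprk] = [243, 225]
r4 m[φ1→rain] = [351, 423]
r4 m[φ1→snow] = [304, 164]
r4 m[φ2→sprk] = [1, 8]
r4 m[φ3→rain] = [3, 1]
r4 m[φ4→snow] = [9, 9]
r4 m[φ5→snow] = [3, 7]
r4 m[φ6→sprk] = [7, 6]
r4 m[rain→φ0] = [1053, 423]
r4 m[rain→φ1] = [1320, 69]
r4 m[rain→φ3] = [154440, 29187]
r4 m[snow→φ1] = [27, 63]
r4 m[snow→φ4] = [912, 1148]
r4 m[snow→φ5] = [2736, 1476]
r4 m[sprk→φ0] = [7, 48]
r4 m[sprk→φ2] = [1701, 1350]
r4 m[sprk→φ6] = [243, 1800]
r5 m[φ0→rain] = [440, 69]
r5 m[φ0→sprk] = [9693, 8847]
r5 m[φ1→rain] = [351, 423]
r5 m[φ1→snow] = [8196, 4305]
r5 m[φ2→sprk] = [1, 8]
r5 m[φ3→rain] = [3, 1]
r5 m[φ4→snow] = [9, 9]
r5 m[φ5→snow] = [3, 7]
r5 m[φ6→sprk] = [7, 6]
r5 m[rain→φ0] = [1053, 423]
r5 m[rain→φ1] = [1320, 69]
r5 m[rain→φ3] = [154440, 29187]
r5 m[snow→φ1] = [27, 63]
r5 m[snow→φ4] = [912, 1148]
r5 m[snow→φ5] = [2736, 1476]
r5 m[sprk→φ0] = [7, 48]
r5 m[sprk→φ2] = [1701, 1350]
r5 m[sprk→φ6] = [243, 1800]
r6 m[φ0→rain] = [440, 69]
r6 m[φ0→sprk] = [9693, 8847]
r6 m[φ1→rain] = [351, 423]
r6 m[φ1→snow] = [8196, 4305]
r6 m[φ2→sprk] = [1, 8]
r6 m[φ3→rain] = [3, 1]
r6 m[φ4→snow] = [9, 9]
r6 m[φ5→snow] = [3, 7]
r6 m[φ6→sprk] = [7, 6]
r6 m[rain→φ0] = [1053, 423]
r6 m[rain→φ1] = [1320, 69]
r6 m[rain→φ3] = [154440, 29187]
r6 m[snow→φ1] = [27, 63]
r6 m[snow→φ4] = [24588, 30135]
r6 m[snow→φ5] = [73764, 38745]
r6 m[sprk→φ0] = [7, 48]
r6 m[sprk→φ2] = [67851, 53082]
r6 m[sprk→φ6] = [9693, 70776]
r7 m[φ0→rain] = [440, 69]
r7 m[φ0→sprk] = [9693, 8847]
r7 m[φ1→rain] = [351, 423]
r7 m[φ1→snow] = [8196, 4305]
r7 m[φ2→sprk] = [1, 8]
r7 m[φ3→rain] = [3, 1]
r7 m[φ4→snow] = [9, 9]
r7 m[φ5→snow] = [3, 7]
r7 m[φ6→sprk] = [7, 6]
r7 m[rain→φ0] = [1053, 423]
r7 m[rain→φ1] = [1320, 69]
r7 m[rain→φ3] = [154440, 29187]
r7 m[snow→φ1] = [27, 63]
r7 m[snow→φ4] = [24588, 30135]
r7 m[snow→φ5] = [73764, 38745]
r7 m[sprk→φ0] = [7, 48]
r7 m[sprk→φ2] = [67851, 53082]
r7 m[sprk→φ6] = [9693, 70776]
fixed point reached at round 7
b[rain] = ⊗ incoming = [463320, 29187]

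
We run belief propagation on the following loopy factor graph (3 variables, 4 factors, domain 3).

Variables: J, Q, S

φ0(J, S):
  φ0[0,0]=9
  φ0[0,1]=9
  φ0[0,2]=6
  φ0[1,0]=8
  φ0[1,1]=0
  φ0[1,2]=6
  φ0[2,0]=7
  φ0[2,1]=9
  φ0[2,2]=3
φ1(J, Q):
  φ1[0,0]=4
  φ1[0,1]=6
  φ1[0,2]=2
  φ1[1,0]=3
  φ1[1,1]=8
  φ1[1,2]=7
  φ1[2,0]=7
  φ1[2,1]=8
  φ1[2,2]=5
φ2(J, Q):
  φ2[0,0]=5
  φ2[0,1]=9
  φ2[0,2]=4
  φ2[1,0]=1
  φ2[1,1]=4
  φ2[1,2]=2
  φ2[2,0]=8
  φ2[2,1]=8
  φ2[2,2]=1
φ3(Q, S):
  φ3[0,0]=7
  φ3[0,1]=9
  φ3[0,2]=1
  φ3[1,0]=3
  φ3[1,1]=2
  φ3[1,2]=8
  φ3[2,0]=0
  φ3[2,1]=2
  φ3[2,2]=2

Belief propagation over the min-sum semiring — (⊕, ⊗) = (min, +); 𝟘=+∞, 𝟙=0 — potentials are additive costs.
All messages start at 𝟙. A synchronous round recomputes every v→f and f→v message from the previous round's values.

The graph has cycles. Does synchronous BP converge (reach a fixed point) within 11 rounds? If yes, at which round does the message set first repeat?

init: all messages = 𝟙 over 3 values
r1 m[φ0→J] = [6, 0, 3]
r1 m[φ0→S] = [7, 0, 3]
r1 m[φ1→J] = [2, 3, 5]
r1 m[φ1→Q] = [3, 6, 2]
r1 m[φ2→J] = [4, 1, 1]
r1 m[φ2→Q] = [1, 4, 1]
r1 m[φ3→Q] = [1, 2, 0]
r1 m[φ3→S] = [0, 2, 1]
r1 m[J→φ0] = [0, 0, 0]
r1 m[J→φ1] = [0, 0, 0]
r1 m[J→φ2] = [0, 0, 0]
r1 m[Q→φ1] = [0, 0, 0]
r1 m[Q→φ2] = [0, 0, 0]
r1 m[Q→φ3] = [0, 0, 0]
r1 m[S→φ0] = [0, 0, 0]
r1 m[S→φ3] = [0, 0, 0]
r2 m[φ0→J] = [6, 0, 3]
r2 m[φ0→S] = [7, 0, 3]
r2 m[φ1→J] = [2, 3, 5]
r2 m[φ1→Q] = [3, 6, 2]
r2 m[φ2→J] = [4, 1, 1]
r2 m[φ2→Q] = [1, 4, 1]
r2 m[φ3→Q] = [1, 2, 0]
r2 m[φ3→S] = [0, 2, 1]
r2 m[J→φ0] = [6, 4, 6]
r2 m[J→φ1] = [10, 1, 4]
r2 m[J→φ2] = [8, 3, 8]
r2 m[Q→φ1] = [2, 6, 1]
r2 m[Q→φ2] = [4, 8, 2]
r2 m[Q→φ3] = [4, 10, 3]
r2 m[S→φ0] = [0, 2, 1]
r2 m[S→φ3] = [7, 0, 3]
r3 m[φ0→J] = [7, 2, 4]
r3 m[φ0→S] = [12, 4, 9]
r3 m[φ1→J] = [3, 5, 6]
r3 m[φ1→Q] = [4, 9, 8]
r3 m[φ2→J] = [6, 4, 3]
r3 m[φ2→Q] = [4, 7, 5]
r3 m[φ3→Q] = [4, 2, 2]
r3 m[φ3→S] = [3, 5, 5]
r3 m[J→φ0] = [6, 4, 6]
r3 m[J→φ1] = [10, 1, 4]
r3 m[J→φ2] = [8, 3, 8]
r3 m[Q→φ1] = [2, 6, 1]
r3 m[Q→φ2] = [4, 8, 2]
r3 m[Q→φ3] = [4, 10, 3]
r3 m[S→φ0] = [0, 2, 1]
r3 m[S→φ3] = [7, 0, 3]
r4 m[φ0→J] = [7, 2, 4]
r4 m[φ0→S] = [12, 4, 9]
r4 m[φ1→J] = [3, 5, 6]
r4 m[φ1→Q] = [4, 9, 8]
r4 m[φ2→J] = [6, 4, 3]
r4 m[φ2→Q] = [4, 7, 5]
r4 m[φ3→Q] = [4, 2, 2]
r4 m[φ3→S] = [3, 5, 5]
r4 m[J→φ0] = [9, 9, 9]
r4 m[J→φ1] = [13, 6, 7]
r4 m[J→φ2] = [10, 7, 10]
r4 m[Q→φ1] = [8, 9, 7]
r4 m[Q→φ2] = [8, 11, 10]
r4 m[Q→φ3] = [8, 16, 13]
r4 m[S→φ0] = [3, 5, 5]
r4 m[S→φ3] = [12, 4, 9]
r5 m[φ0→J] = [11, 5, 8]
r5 m[φ0→S] = [16, 9, 12]
r5 m[φ1→J] = [9, 11, 12]
r5 m[φ1→Q] = [9, 14, 12]
r5 m[φ2→J] = [13, 9, 11]
r5 m[φ2→Q] = [8, 11, 9]
r5 m[φ3→Q] = [10, 6, 6]
r5 m[φ3→S] = [13, 15, 9]
r5 m[J→φ0] = [9, 9, 9]
r5 m[J→φ1] = [13, 6, 7]
r5 m[J→φ2] = [10, 7, 10]
r5 m[Q→φ1] = [8, 9, 7]
r5 m[Q→φ2] = [8, 11, 10]
r5 m[Q→φ3] = [8, 16, 13]
r5 m[S→φ0] = [3, 5, 5]
r5 m[S→φ3] = [12, 4, 9]
r6 m[φ0→J] = [11, 5, 8]
r6 m[φ0→S] = [16, 9, 12]
r6 m[φ1→J] = [9, 11, 12]
r6 m[φ1→Q] = [9, 14, 12]
r6 m[φ2→J] = [13, 9, 11]
r6 m[φ2→Q] = [8, 11, 9]
r6 m[φ3→Q] = [10, 6, 6]
r6 m[φ3→S] = [13, 15, 9]
r6 m[J→φ0] = [22, 20, 23]
r6 m[J→φ1] = [24, 14, 19]
r6 m[J→φ2] = [20, 16, 20]
r6 m[Q→φ1] = [18, 17, 15]
r6 m[Q→φ2] = [19, 20, 18]
r6 m[Q→φ3] = [17, 25, 21]
r6 m[S→φ0] = [13, 15, 9]
r6 m[S→φ3] = [16, 9, 12]
r7 m[φ0→J] = [15, 15, 12]
r7 m[φ0→S] = [28, 20, 26]
r7 m[φ1→J] = [17, 21, 20]
r7 m[φ1→Q] = [17, 22, 21]
r7 m[φ2→J] = [22, 20, 19]
r7 m[φ2→Q] = [17, 20, 18]
r7 m[φ3→Q] = [13, 11, 11]
r7 m[φ3→S] = [21, 23, 18]
r7 m[J→φ0] = [22, 20, 23]
r7 m[J→φ1] = [24, 14, 19]
r7 m[J→φ2] = [20, 16, 20]
r7 m[Q→φ1] = [18, 17, 15]
r7 m[Q→φ2] = [19, 20, 18]
r7 m[Q→φ3] = [17, 25, 21]
r7 m[S→φ0] = [13, 15, 9]
r7 m[S→φ3] = [16, 9, 12]
r8 m[φ0→J] = [15, 15, 12]
r8 m[φ0→S] = [28, 20, 26]
r8 m[φ1→J] = [17, 21, 20]
r8 m[φ1→Q] = [17, 22, 21]
r8 m[φ2→J] = [22, 20, 19]
r8 m[φ2→Q] = [17, 20, 18]
r8 m[φ3→Q] = [13, 11, 11]
r8 m[φ3→S] = [21, 23, 18]
r8 m[J→φ0] = [39, 41, 39]
r8 m[J→φ1] = [37, 35, 31]
r8 m[J→φ2] = [32, 36, 32]
r8 m[Q→φ1] = [30, 31, 29]
r8 m[Q→φ2] = [30, 33, 32]
r8 m[Q→φ3] = [34, 42, 39]
r8 m[S→φ0] = [21, 23, 18]
r8 m[S→φ3] = [28, 20, 26]
r9 m[φ0→J] = [24, 23, 21]
r9 m[φ0→S] = [46, 41, 42]
r9 m[φ1→J] = [31, 33, 34]
r9 m[φ1→Q] = [38, 39, 36]
r9 m[φ2→J] = [35, 31, 33]
r9 m[φ2→Q] = [37, 40, 33]
r9 m[φ3→Q] = [27, 22, 22]
r9 m[φ3→S] = [39, 41, 35]
r9 m[J→φ0] = [39, 41, 39]
r9 m[J→φ1] = [37, 35, 31]
r9 m[J→φ2] = [32, 36, 32]
r9 m[Q→φ1] = [30, 31, 29]
r9 m[Q→φ2] = [30, 33, 32]
r9 m[Q→φ3] = [34, 42, 39]
r9 m[S→φ0] = [21, 23, 18]
r9 m[S→φ3] = [28, 20, 26]
r10 m[φ0→J] = [24, 23, 21]
r10 m[φ0→S] = [46, 41, 42]
r10 m[φ1→J] = [31, 33, 34]
r10 m[φ1→Q] = [38, 39, 36]
r10 m[φ2→J] = [35, 31, 33]
r10 m[φ2→Q] = [37, 40, 33]
r10 m[φ3→Q] = [27, 22, 22]
r10 m[φ3→S] = [39, 41, 35]
r10 m[J→φ0] = [66, 64, 67]
r10 m[J→φ1] = [59, 54, 54]
r10 m[J→φ2] = [55, 56, 55]
r10 m[Q→φ1] = [64, 62, 55]
r10 m[Q→φ2] = [65, 61, 58]
r10 m[Q→φ3] = [75, 79, 69]
r10 m[S→φ0] = [39, 41, 35]
r10 m[S→φ3] = [46, 41, 42]
r11 m[φ0→J] = [41, 41, 38]
r11 m[φ0→S] = [72, 64, 70]
r11 m[φ1→J] = [57, 62, 60]
r11 m[φ1→Q] = [57, 62, 59]
r11 m[φ2→J] = [62, 60, 59]
r11 m[φ2→Q] = [57, 60, 56]
r11 m[φ3→Q] = [43, 43, 43]
r11 m[φ3→S] = [69, 71, 71]
r11 m[J→φ0] = [66, 64, 67]
r11 m[J→φ1] = [59, 54, 54]
r11 m[J→φ2] = [55, 56, 55]
r11 m[Q→φ1] = [64, 62, 55]
r11 m[Q→φ2] = [65, 61, 58]
r11 m[Q→φ3] = [75, 79, 69]
r11 m[S→φ0] = [39, 41, 35]
r11 m[S→φ3] = [46, 41, 42]
no fixed point within 11 rounds

NOT CONVERGED within 11 rounds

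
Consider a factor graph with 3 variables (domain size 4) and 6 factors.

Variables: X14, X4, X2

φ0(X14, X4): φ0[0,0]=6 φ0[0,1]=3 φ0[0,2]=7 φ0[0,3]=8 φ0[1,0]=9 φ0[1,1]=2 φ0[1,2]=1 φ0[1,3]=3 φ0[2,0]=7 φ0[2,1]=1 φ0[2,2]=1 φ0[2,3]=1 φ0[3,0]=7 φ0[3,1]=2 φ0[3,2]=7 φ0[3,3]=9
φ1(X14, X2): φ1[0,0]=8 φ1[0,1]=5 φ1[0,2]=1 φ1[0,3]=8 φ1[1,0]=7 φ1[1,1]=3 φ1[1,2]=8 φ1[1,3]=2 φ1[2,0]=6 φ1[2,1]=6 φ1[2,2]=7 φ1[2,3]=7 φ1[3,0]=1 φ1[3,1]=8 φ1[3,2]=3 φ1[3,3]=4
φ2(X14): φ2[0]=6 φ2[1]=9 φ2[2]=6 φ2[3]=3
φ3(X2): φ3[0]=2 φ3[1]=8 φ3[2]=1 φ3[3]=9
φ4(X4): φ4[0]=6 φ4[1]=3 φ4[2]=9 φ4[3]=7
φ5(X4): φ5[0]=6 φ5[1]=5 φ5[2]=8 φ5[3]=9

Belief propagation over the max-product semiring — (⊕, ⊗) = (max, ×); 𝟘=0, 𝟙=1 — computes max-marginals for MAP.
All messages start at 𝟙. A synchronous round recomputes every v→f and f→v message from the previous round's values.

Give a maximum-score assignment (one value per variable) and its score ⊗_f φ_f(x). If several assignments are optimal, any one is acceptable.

init: all messages = 𝟙 over 4 values
r1 m[φ0→X14] = [8, 9, 7, 9]
r1 m[φ0→X4] = [9, 3, 7, 9]
r1 m[φ1→X14] = [8, 8, 7, 8]
r1 m[φ1→X2] = [8, 8, 8, 8]
r1 m[φ2→X14] = [6, 9, 6, 3]
r1 m[φ3→X2] = [2, 8, 1, 9]
r1 m[φ4→X4] = [6, 3, 9, 7]
r1 m[φ5→X4] = [6, 5, 8, 9]
r1 m[X14→φ0] = [1, 1, 1, 1]
r1 m[X14→φ1] = [1, 1, 1, 1]
r1 m[X14→φ2] = [1, 1, 1, 1]
r1 m[X4→φ0] = [1, 1, 1, 1]
r1 m[X4→φ4] = [1, 1, 1, 1]
r1 m[X4→φ5] = [1, 1, 1, 1]
r1 m[X2→φ1] = [1, 1, 1, 1]
r1 m[X2→φ3] = [1, 1, 1, 1]
r2 m[φ0→X14] = [8, 9, 7, 9]
r2 m[φ0→X4] = [9, 3, 7, 9]
r2 m[φ1→X14] = [8, 8, 7, 8]
r2 m[φ1→X2] = [8, 8, 8, 8]
r2 m[φ2→X14] = [6, 9, 6, 3]
r2 m[φ3→X2] = [2, 8, 1, 9]
r2 m[φ4→X4] = [6, 3, 9, 7]
r2 m[φ5→X4] = [6, 5, 8, 9]
r2 m[X14→φ0] = [48, 72, 42, 24]
r2 m[X14→φ1] = [48, 81, 42, 27]
r2 m[X14→φ2] = [64, 72, 49, 72]
r2 m[X4→φ0] = [36, 15, 72, 63]
r2 m[X4→φ4] = [54, 15, 56, 81]
r2 m[X4→φ5] = [54, 9, 63, 63]
r2 m[X2→φ1] = [2, 8, 1, 9]
r2 m[X2→φ3] = [8, 8, 8, 8]
r3 m[φ0→X14] = [504, 324, 252, 567]
r3 m[φ0→X4] = [648, 144, 336, 384]
r3 m[φ1→X14] = [72, 24, 63, 64]
r3 m[φ1→X2] = [567, 252, 648, 384]
r3 m[φ2→X14] = [6, 9, 6, 3]
r3 m[φ3→X2] = [2, 8, 1, 9]
r3 m[φ4→X4] = [6, 3, 9, 7]
r3 m[φ5→X4] = [6, 5, 8, 9]
r3 m[X14→φ0] = [48, 72, 42, 24]
r3 m[X14→φ1] = [48, 81, 42, 27]
r3 m[X14→φ2] = [64, 72, 49, 72]
r3 m[X4→φ0] = [36, 15, 72, 63]
r3 m[X4→φ4] = [54, 15, 56, 81]
r3 m[X4→φ5] = [54, 9, 63, 63]
r3 m[X2→φ1] = [2, 8, 1, 9]
r3 m[X2→φ3] = [8, 8, 8, 8]
r4 m[φ0→X14] = [504, 324, 252, 567]
r4 m[φ0→X4] = [648, 144, 336, 384]
r4 m[φ1→X14] = [72, 24, 63, 64]
r4 m[φ1→X2] = [567, 252, 648, 384]
r4 m[φ2→X14] = [6, 9, 6, 3]
r4 m[φ3→X2] = [2, 8, 1, 9]
r4 m[φ4→X4] = [6, 3, 9, 7]
r4 m[φ5→X4] = [6, 5, 8, 9]
r4 m[X14→φ0] = [432, 216, 378, 192]
r4 m[X14→φ1] = [3024, 2916, 1512, 1701]
r4 m[X14→φ2] = [36288, 7776, 15876, 36288]
r4 m[X4→φ0] = [36, 15, 72, 63]
r4 m[X4→φ4] = [3888, 720, 2688, 3456]
r4 m[X4→φ5] = [3888, 432, 3024, 2688]
r4 m[X2→φ1] = [2, 8, 1, 9]
r4 m[X2→φ3] = [567, 252, 648, 384]
r5 m[φ0→X14] = [504, 324, 252, 567]
r5 m[φ0→X4] = [2646, 1296, 3024, 3456]
r5 m[φ1→X14] = [72, 24, 63, 64]
r5 m[φ1→X2] = [24192, 15120, 23328, 24192]
r5 m[φ2→X14] = [6, 9, 6, 3]
r5 m[φ3→X2] = [2, 8, 1, 9]
r5 m[φ4→X4] = [6, 3, 9, 7]
r5 m[φ5→X4] = [6, 5, 8, 9]
r5 m[X14→φ0] = [432, 216, 378, 192]
r5 m[X14→φ1] = [3024, 2916, 1512, 1701]
r5 m[X14→φ2] = [36288, 7776, 15876, 36288]
r5 m[X4→φ0] = [36, 15, 72, 63]
r5 m[X4→φ4] = [3888, 720, 2688, 3456]
r5 m[X4→φ5] = [3888, 432, 3024, 2688]
r5 m[X2→φ1] = [2, 8, 1, 9]
r5 m[X2→φ3] = [567, 252, 648, 384]
r6 m[φ0→X14] = [504, 324, 252, 567]
r6 m[φ0→X4] = [2646, 1296, 3024, 3456]
r6 m[φ1→X14] = [72, 24, 63, 64]
r6 m[φ1→X2] = [24192, 15120, 23328, 24192]
r6 m[φ2→X14] = [6, 9, 6, 3]
r6 m[φ3→X2] = [2, 8, 1, 9]
r6 m[φ4→X4] = [6, 3, 9, 7]
r6 m[φ5→X4] = [6, 5, 8, 9]
r6 m[X14→φ0] = [432, 216, 378, 192]
r6 m[X14→φ1] = [3024, 2916, 1512, 1701]
r6 m[X14→φ2] = [36288, 7776, 15876, 36288]
r6 m[X4→φ0] = [36, 15, 72, 63]
r6 m[X4→φ4] = [15876, 6480, 24192, 31104]
r6 m[X4→φ5] = [15876, 3888, 27216, 24192]
r6 m[X2→φ1] = [2, 8, 1, 9]
r6 m[X2→φ3] = [24192, 15120, 23328, 24192]
r7 m[φ0→X14] = [504, 324, 252, 567]
r7 m[φ0→X4] = [2646, 1296, 3024, 3456]
r7 m[φ1→X14] = [72, 24, 63, 64]
r7 m[φ1→X2] = [24192, 15120, 23328, 24192]
r7 m[φ2→X14] = [6, 9, 6, 3]
r7 m[φ3→X2] = [2, 8, 1, 9]
r7 m[φ4→X4] = [6, 3, 9, 7]
r7 m[φ5→X4] = [6, 5, 8, 9]
r7 m[X14→φ0] = [432, 216, 378, 192]
r7 m[X14→φ1] = [3024, 2916, 1512, 1701]
r7 m[X14→φ2] = [36288, 7776, 15876, 36288]
r7 m[X4→φ0] = [36, 15, 72, 63]
r7 m[X4→φ4] = [15876, 6480, 24192, 31104]
r7 m[X4→φ5] = [15876, 3888, 27216, 24192]
r7 m[X2→φ1] = [2, 8, 1, 9]
r7 m[X2→φ3] = [24192, 15120, 23328, 24192]
fixed point reached at round 7
traceback from X14: (X14=0, X4=2, X2=3), score=217728

assignment: (X14=0, X4=2, X2=3); score = 217728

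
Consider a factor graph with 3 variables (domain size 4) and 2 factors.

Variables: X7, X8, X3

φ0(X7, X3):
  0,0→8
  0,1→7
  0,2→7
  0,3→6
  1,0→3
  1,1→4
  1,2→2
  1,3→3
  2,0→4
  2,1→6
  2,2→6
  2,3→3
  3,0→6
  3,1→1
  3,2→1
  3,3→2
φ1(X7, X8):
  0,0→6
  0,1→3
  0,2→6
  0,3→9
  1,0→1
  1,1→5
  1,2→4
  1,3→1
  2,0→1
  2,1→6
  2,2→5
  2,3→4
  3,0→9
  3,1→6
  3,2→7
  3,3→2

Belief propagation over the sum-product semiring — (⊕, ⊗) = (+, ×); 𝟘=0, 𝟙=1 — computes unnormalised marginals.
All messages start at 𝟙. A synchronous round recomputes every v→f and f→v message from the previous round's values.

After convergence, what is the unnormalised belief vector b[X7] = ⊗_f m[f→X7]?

b[X7] = [672, 132, 304, 240]

init: all messages = 𝟙 over 4 values
r1 m[φ0→X7] = [28, 12, 19, 10]
r1 m[φ0→X3] = [21, 18, 16, 14]
r1 m[φ1→X7] = [24, 11, 16, 24]
r1 m[φ1→X8] = [17, 20, 22, 16]
r1 m[X7→φ0] = [1, 1, 1, 1]
r1 m[X7→φ1] = [1, 1, 1, 1]
r1 m[X8→φ1] = [1, 1, 1, 1]
r1 m[X3→φ0] = [1, 1, 1, 1]
r2 m[φ0→X7] = [28, 12, 19, 10]
r2 m[φ0→X3] = [21, 18, 16, 14]
r2 m[φ1→X7] = [24, 11, 16, 24]
r2 m[φ1→X8] = [17, 20, 22, 16]
r2 m[X7→φ0] = [24, 11, 16, 24]
r2 m[X7→φ1] = [28, 12, 19, 10]
r2 m[X8→φ1] = [1, 1, 1, 1]
r2 m[X3→φ0] = [1, 1, 1, 1]
r3 m[φ0→X7] = [28, 12, 19, 10]
r3 m[φ0→X3] = [433, 332, 310, 273]
r3 m[φ1→X7] = [24, 11, 16, 24]
r3 m[φ1→X8] = [289, 318, 381, 360]
r3 m[X7→φ0] = [24, 11, 16, 24]
r3 m[X7→φ1] = [28, 12, 19, 10]
r3 m[X8→φ1] = [1, 1, 1, 1]
r3 m[X3→φ0] = [1, 1, 1, 1]
r4 m[φ0→X7] = [28, 12, 19, 10]
r4 m[φ0→X3] = [433, 332, 310, 273]
r4 m[φ1→X7] = [24, 11, 16, 24]
r4 m[φ1→X8] = [289, 318, 381, 360]
r4 m[X7→φ0] = [24, 11, 16, 24]
r4 m[X7→φ1] = [28, 12, 19, 10]
r4 m[X8→φ1] = [1, 1, 1, 1]
r4 m[X3→φ0] = [1, 1, 1, 1]
fixed point reached at round 4
b[X7] = ⊗ incoming = [672, 132, 304, 240]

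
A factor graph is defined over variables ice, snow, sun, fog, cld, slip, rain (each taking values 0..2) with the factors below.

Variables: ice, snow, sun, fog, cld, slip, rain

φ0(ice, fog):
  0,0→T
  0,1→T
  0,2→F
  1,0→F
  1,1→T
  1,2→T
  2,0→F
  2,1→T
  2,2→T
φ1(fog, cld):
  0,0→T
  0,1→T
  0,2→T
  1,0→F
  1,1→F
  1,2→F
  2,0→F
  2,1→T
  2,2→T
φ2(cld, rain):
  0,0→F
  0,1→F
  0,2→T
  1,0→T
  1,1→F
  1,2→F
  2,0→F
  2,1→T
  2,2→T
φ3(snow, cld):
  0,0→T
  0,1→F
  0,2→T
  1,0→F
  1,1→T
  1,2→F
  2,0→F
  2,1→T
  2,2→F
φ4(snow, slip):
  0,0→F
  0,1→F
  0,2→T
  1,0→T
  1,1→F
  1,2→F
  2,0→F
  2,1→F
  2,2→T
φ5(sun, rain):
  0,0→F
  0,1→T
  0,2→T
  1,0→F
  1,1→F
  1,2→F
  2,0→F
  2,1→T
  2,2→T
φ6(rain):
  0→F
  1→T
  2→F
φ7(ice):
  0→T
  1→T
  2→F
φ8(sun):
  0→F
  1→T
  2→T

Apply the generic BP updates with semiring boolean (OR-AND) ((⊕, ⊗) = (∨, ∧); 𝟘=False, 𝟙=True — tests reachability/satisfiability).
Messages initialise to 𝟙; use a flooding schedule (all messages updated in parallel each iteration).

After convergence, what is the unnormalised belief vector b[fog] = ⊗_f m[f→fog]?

init: all messages = 𝟙 over 3 values
r1 m[φ0→ice] = [T, T, T]
r1 m[φ0→fog] = [T, T, T]
r1 m[φ1→fog] = [T, F, T]
r1 m[φ1→cld] = [T, T, T]
r1 m[φ2→cld] = [T, T, T]
r1 m[φ2→rain] = [T, T, T]
r1 m[φ3→snow] = [T, T, T]
r1 m[φ3→cld] = [T, T, T]
r1 m[φ4→snow] = [T, T, T]
r1 m[φ4→slip] = [T, F, T]
r1 m[φ5→sun] = [T, F, T]
r1 m[φ5→rain] = [F, T, T]
r1 m[φ6→rain] = [F, T, F]
r1 m[φ7→ice] = [T, T, F]
r1 m[φ8→sun] = [F, T, T]
r1 m[ice→φ0] = [T, T, T]
r1 m[ice→φ7] = [T, T, T]
r1 m[snow→φ3] = [T, T, T]
r1 m[snow→φ4] = [T, T, T]
r1 m[sun→φ5] = [T, T, T]
r1 m[sun→φ8] = [T, T, T]
r1 m[fog→φ0] = [T, T, T]
r1 m[fog→φ1] = [T, T, T]
r1 m[cld→φ1] = [T, T, T]
r1 m[cld→φ2] = [T, T, T]
r1 m[cld→φ3] = [T, T, T]
r1 m[slip→φ4] = [T, T, T]
r1 m[rain→φ2] = [T, T, T]
r1 m[rain→φ5] = [T, T, T]
r1 m[rain→φ6] = [T, T, T]
r2 m[φ0→ice] = [T, T, T]
r2 m[φ0→fog] = [T, T, T]
r2 m[φ1→fog] = [T, F, T]
r2 m[φ1→cld] = [T, T, T]
r2 m[φ2→cld] = [T, T, T]
r2 m[φ2→rain] = [T, T, T]
r2 m[φ3→snow] = [T, T, T]
r2 m[φ3→cld] = [T, T, T]
r2 m[φ4→snow] = [T, T, T]
r2 m[φ4→slip] = [T, F, T]
r2 m[φ5→sun] = [T, F, T]
r2 m[φ5→rain] = [F, T, T]
r2 m[φ6→rain] = [F, T, F]
r2 m[φ7→ice] = [T, T, F]
r2 m[φ8→sun] = [F, T, T]
r2 m[ice→φ0] = [T, T, F]
r2 m[ice→φ7] = [T, T, T]
r2 m[snow→φ3] = [T, T, T]
r2 m[snow→φ4] = [T, T, T]
r2 m[sun→φ5] = [F, T, T]
r2 m[sun→φ8] = [T, F, T]
r2 m[fog→φ0] = [T, F, T]
r2 m[fog→φ1] = [T, T, T]
r2 m[cld→φ1] = [T, T, T]
r2 m[cld→φ2] = [T, T, T]
r2 m[cld→φ3] = [T, T, T]
r2 m[slip→φ4] = [T, T, T]
r2 m[rain→φ2] = [F, T, F]
r2 m[rain→φ5] = [F, T, F]
r2 m[rain→φ6] = [F, T, T]
r3 m[φ0→ice] = [T, T, T]
r3 m[φ0→fog] = [T, T, T]
r3 m[φ1→fog] = [T, F, T]
r3 m[φ1→cld] = [T, T, T]
r3 m[φ2→cld] = [F, F, T]
r3 m[φ2→rain] = [T, T, T]
r3 m[φ3→snow] = [T, T, T]
r3 m[φ3→cld] = [T, T, T]
r3 m[φ4→snow] = [T, T, T]
r3 m[φ4→slip] = [T, F, T]
r3 m[φ5→sun] = [T, F, T]
r3 m[φ5→rain] = [F, T, T]
r3 m[φ6→rain] = [F, T, F]
r3 m[φ7→ice] = [T, T, F]
r3 m[φ8→sun] = [F, T, T]
r3 m[ice→φ0] = [T, T, F]
r3 m[ice→φ7] = [T, T, T]
r3 m[snow→φ3] = [T, T, T]
r3 m[snow→φ4] = [T, T, T]
r3 m[sun→φ5] = [F, T, T]
r3 m[sun→φ8] = [T, F, T]
r3 m[fog→φ0] = [T, F, T]
r3 m[fog→φ1] = [T, T, T]
r3 m[cld→φ1] = [T, T, T]
r3 m[cld→φ2] = [T, T, T]
r3 m[cld→φ3] = [T, T, T]
r3 m[slip→φ4] = [T, T, T]
r3 m[rain→φ2] = [F, T, F]
r3 m[rain→φ5] = [F, T, F]
r3 m[rain→φ6] = [F, T, T]
r4 m[φ0→ice] = [T, T, T]
r4 m[φ0→fog] = [T, T, T]
r4 m[φ1→fog] = [T, F, T]
r4 m[φ1→cld] = [T, T, T]
r4 m[φ2→cld] = [F, F, T]
r4 m[φ2→rain] = [T, T, T]
r4 m[φ3→snow] = [T, T, T]
r4 m[φ3→cld] = [T, T, T]
r4 m[φ4→snow] = [T, T, T]
r4 m[φ4→slip] = [T, F, T]
r4 m[φ5→sun] = [T, F, T]
r4 m[φ5→rain] = [F, T, T]
r4 m[φ6→rain] = [F, T, F]
r4 m[φ7→ice] = [T, T, F]
r4 m[φ8→sun] = [F, T, T]
r4 m[ice→φ0] = [T, T, F]
r4 m[ice→φ7] = [T, T, T]
r4 m[snow→φ3] = [T, T, T]
r4 m[snow→φ4] = [T, T, T]
r4 m[sun→φ5] = [F, T, T]
r4 m[sun→φ8] = [T, F, T]
r4 m[fog→φ0] = [T, F, T]
r4 m[fog→φ1] = [T, T, T]
r4 m[cld→φ1] = [F, F, T]
r4 m[cld→φ2] = [T, T, T]
r4 m[cld→φ3] = [F, F, T]
r4 m[slip→φ4] = [T, T, T]
r4 m[rain→φ2] = [F, T, F]
r4 m[rain→φ5] = [F, T, F]
r4 m[rain→φ6] = [F, T, T]
r5 m[φ0→ice] = [T, T, T]
r5 m[φ0→fog] = [T, T, T]
r5 m[φ1→fog] = [T, F, T]
r5 m[φ1→cld] = [T, T, T]
r5 m[φ2→cld] = [F, F, T]
r5 m[φ2→rain] = [T, T, T]
r5 m[φ3→snow] = [T, F, F]
r5 m[φ3→cld] = [T, T, T]
r5 m[φ4→snow] = [T, T, T]
r5 m[φ4→slip] = [T, F, T]
r5 m[φ5→sun] = [T, F, T]
r5 m[φ5→rain] = [F, T, T]
r5 m[φ6→rain] = [F, T, F]
r5 m[φ7→ice] = [T, T, F]
r5 m[φ8→sun] = [F, T, T]
r5 m[ice→φ0] = [T, T, F]
r5 m[ice→φ7] = [T, T, T]
r5 m[snow→φ3] = [T, T, T]
r5 m[snow→φ4] = [T, T, T]
r5 m[sun→φ5] = [F, T, T]
r5 m[sun→φ8] = [T, F, T]
r5 m[fog→φ0] = [T, F, T]
r5 m[fog→φ1] = [T, T, T]
r5 m[cld→φ1] = [F, F, T]
r5 m[cld→φ2] = [T, T, T]
r5 m[cld→φ3] = [F, F, T]
r5 m[slip→φ4] = [T, T, T]
r5 m[rain→φ2] = [F, T, F]
r5 m[rain→φ5] = [F, T, F]
r5 m[rain→φ6] = [F, T, T]
r6 m[φ0→ice] = [T, T, T]
r6 m[φ0→fog] = [T, T, T]
r6 m[φ1→fog] = [T, F, T]
r6 m[φ1→cld] = [T, T, T]
r6 m[φ2→cld] = [F, F, T]
r6 m[φ2→rain] = [T, T, T]
r6 m[φ3→snow] = [T, F, F]
r6 m[φ3→cld] = [T, T, T]
r6 m[φ4→snow] = [T, T, T]
r6 m[φ4→slip] = [T, F, T]
r6 m[φ5→sun] = [T, F, T]
r6 m[φ5→rain] = [F, T, T]
r6 m[φ6→rain] = [F, T, F]
r6 m[φ7→ice] = [T, T, F]
r6 m[φ8→sun] = [F, T, T]
r6 m[ice→φ0] = [T, T, F]
r6 m[ice→φ7] = [T, T, T]
r6 m[snow→φ3] = [T, T, T]
r6 m[snow→φ4] = [T, F, F]
r6 m[sun→φ5] = [F, T, T]
r6 m[sun→φ8] = [T, F, T]
r6 m[fog→φ0] = [T, F, T]
r6 m[fog→φ1] = [T, T, T]
r6 m[cld→φ1] = [F, F, T]
r6 m[cld→φ2] = [T, T, T]
r6 m[cld→φ3] = [F, F, T]
r6 m[slip→φ4] = [T, T, T]
r6 m[rain→φ2] = [F, T, F]
r6 m[rain→φ5] = [F, T, F]
r6 m[rain→φ6] = [F, T, T]
r7 m[φ0→ice] = [T, T, T]
r7 m[φ0→fog] = [T, T, T]
r7 m[φ1→fog] = [T, F, T]
r7 m[φ1→cld] = [T, T, T]
r7 m[φ2→cld] = [F, F, T]
r7 m[φ2→rain] = [T, T, T]
r7 m[φ3→snow] = [T, F, F]
r7 m[φ3→cld] = [T, T, T]
r7 m[φ4→snow] = [T, T, T]
r7 m[φ4→slip] = [F, F, T]
r7 m[φ5→sun] = [T, F, T]
r7 m[φ5→rain] = [F, T, T]
r7 m[φ6→rain] = [F, T, F]
r7 m[φ7→ice] = [T, T, F]
r7 m[φ8→sun] = [F, T, T]
r7 m[ice→φ0] = [T, T, F]
r7 m[ice→φ7] = [T, T, T]
r7 m[snow→φ3] = [T, T, T]
r7 m[snow→φ4] = [T, F, F]
r7 m[sun→φ5] = [F, T, T]
r7 m[sun→φ8] = [T, F, T]
r7 m[fog→φ0] = [T, F, T]
r7 m[fog→φ1] = [T, T, T]
r7 m[cld→φ1] = [F, F, T]
r7 m[cld→φ2] = [T, T, T]
r7 m[cld→φ3] = [F, F, T]
r7 m[slip→φ4] = [T, T, T]
r7 m[rain→φ2] = [F, T, F]
r7 m[rain→φ5] = [F, T, F]
r7 m[rain→φ6] = [F, T, T]
r8 m[φ0→ice] = [T, T, T]
r8 m[φ0→fog] = [T, T, T]
r8 m[φ1→fog] = [T, F, T]
r8 m[φ1→cld] = [T, T, T]
r8 m[φ2→cld] = [F, F, T]
r8 m[φ2→rain] = [T, T, T]
r8 m[φ3→snow] = [T, F, F]
r8 m[φ3→cld] = [T, T, T]
r8 m[φ4→snow] = [T, T, T]
r8 m[φ4→slip] = [F, F, T]
r8 m[φ5→sun] = [T, F, T]
r8 m[φ5→rain] = [F, T, T]
r8 m[φ6→rain] = [F, T, F]
r8 m[φ7→ice] = [T, T, F]
r8 m[φ8→sun] = [F, T, T]
r8 m[ice→φ0] = [T, T, F]
r8 m[ice→φ7] = [T, T, T]
r8 m[snow→φ3] = [T, T, T]
r8 m[snow→φ4] = [T, F, F]
r8 m[sun→φ5] = [F, T, T]
r8 m[sun→φ8] = [T, F, T]
r8 m[fog→φ0] = [T, F, T]
r8 m[fog→φ1] = [T, T, T]
r8 m[cld→φ1] = [F, F, T]
r8 m[cld→φ2] = [T, T, T]
r8 m[cld→φ3] = [F, F, T]
r8 m[slip→φ4] = [T, T, T]
r8 m[rain→φ2] = [F, T, F]
r8 m[rain→φ5] = [F, T, F]
r8 m[rain→φ6] = [F, T, T]
fixed point reached at round 8
b[fog] = ⊗ incoming = [T, F, T]

b[fog] = [T, F, T]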